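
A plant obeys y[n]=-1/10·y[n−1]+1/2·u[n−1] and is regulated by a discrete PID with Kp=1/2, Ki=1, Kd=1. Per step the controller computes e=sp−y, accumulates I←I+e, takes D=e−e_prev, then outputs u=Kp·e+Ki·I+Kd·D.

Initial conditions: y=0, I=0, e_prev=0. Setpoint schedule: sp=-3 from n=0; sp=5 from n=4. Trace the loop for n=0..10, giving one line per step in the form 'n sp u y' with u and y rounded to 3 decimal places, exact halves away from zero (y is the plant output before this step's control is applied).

0 -3 -7.500 0.000
1 -3 1.875 -3.750
2 -3 -13.781 1.313
3 -3 7.805 -7.022
4 5 -5.574 4.605
5 5 18.078 -3.247
6 5 -13.054 9.364
7 5 37.261 -7.463
8 5 -34.203 19.377
9 5 74.301 -19.039
10 5 -85.310 39.054

(exact arithmetic carried between steps; '≈' marks a value shown rounded to 6 d.p. or computed from one; I and e_prev carry over from the previous line; the table rounds u and y to 3 d.p., halves away from zero)
n=0: y=0, sp=-3, e=sp−y=-3; I=-3, D=e−e_prev=-3; u=1/2·(-3)+1·(-3)+1·(-3)=-7.5; next y=-1/10·0+1/2·(-7.5)=-3.75
n=1: y=-3.75, sp=-3, e=sp−y=0.75; I=-2.25, D=e−e_prev=3.75; u=1/2·0.75+1·(-2.25)+1·3.75=1.875; next y=-1/10·(-3.75)+1/2·1.875=1.3125
n=2: y=1.3125, sp=-3, e=sp−y=-4.3125; I=-6.5625, D=e−e_prev=-5.0625; u=1/2·(-4.3125)+1·(-6.5625)+1·(-5.0625)=-13.78125; next y=-1/10·1.3125+1/2·(-13.78125)=-7.021875
n=3: y=-7.021875, sp=-3, e=sp−y=4.021875; I=-2.540625, D=e−e_prev=8.334375; u=1/2·4.021875+1·(-2.540625)+1·8.334375≈7.804688; next y=-1/10·(-7.021875)+1/2·7.804688≈4.604531
n=4: y≈4.604531, sp=5, e=sp−y≈0.395469; I≈-2.145156, D=e−e_prev≈-3.626406; u=1/2·0.395469+1·(-2.145156)+1·(-3.626406)≈-5.573828; next y=-1/10·4.604531+1/2·(-5.573828)≈-3.247367
n=5: y≈-3.247367, sp=5, e=sp−y≈8.247367; I≈6.102211, D=e−e_prev≈7.851898; u=1/2·8.247367+1·6.102211+1·7.851898≈18.077793; next y=-1/10·(-3.247367)+1/2·18.077793≈9.363633
n=6: y≈9.363633, sp=5, e=sp−y≈-4.363633; I≈1.738578, D=e−e_prev≈-12.611000; u=1/2·(-4.363633)+1·1.738578+1·(-12.611000)≈-13.054239; next y=-1/10·9.363633+1/2·(-13.054239)≈-7.463483
n=7: y≈-7.463483, sp=5, e=sp−y≈12.463483; I≈14.202061, D=e−e_prev≈16.827116; u=1/2·12.463483+1·14.202061+1·16.827116≈37.260918; next y=-1/10·(-7.463483)+1/2·37.260918≈19.376807
n=8: y≈19.376807, sp=5, e=sp−y≈-14.376807; I≈-0.174747, D=e−e_prev≈-26.840290; u=1/2·(-14.376807)+1·(-0.174747)+1·(-26.840290)≈-34.203441; next y=-1/10·19.376807+1/2·(-34.203441)≈-19.039401
n=9: y≈-19.039401, sp=5, e=sp−y≈24.039401; I≈23.864654, D=e−e_prev≈38.416209; u=1/2·24.039401+1·23.864654+1·38.416209≈74.300564; next y=-1/10·(-19.039401)+1/2·74.300564≈39.054222
n=10: y≈39.054222, sp=5, e=sp−y≈-34.054222; I≈-10.189568, D=e−e_prev≈-58.093623; u=1/2·(-34.054222)+1·(-10.189568)+1·(-58.093623)≈-85.310302; next y=-1/10·39.054222+1/2·(-85.310302)≈-46.560573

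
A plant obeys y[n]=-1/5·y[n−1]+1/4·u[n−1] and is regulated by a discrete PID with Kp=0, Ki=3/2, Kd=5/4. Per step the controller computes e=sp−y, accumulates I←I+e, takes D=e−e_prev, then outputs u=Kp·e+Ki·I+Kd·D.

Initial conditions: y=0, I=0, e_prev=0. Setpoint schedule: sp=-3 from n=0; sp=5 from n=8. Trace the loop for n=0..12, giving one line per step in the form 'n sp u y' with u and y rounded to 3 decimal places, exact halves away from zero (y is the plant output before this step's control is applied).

(exact arithmetic carried between steps; '≈' marks a value shown rounded to 6 d.p. or computed from one; I and e_prev carry over from the previous line; the table rounds u and y to 3 d.p., halves away from zero)
n=0: y=0, sp=-3, e=sp−y=-3; I=-3, D=e−e_prev=-3; u=0·(-3)+3/2·(-3)+5/4·(-3)=-8.25; next y=-1/5·0+1/4·(-8.25)=-2.0625
n=1: y=-2.0625, sp=-3, e=sp−y=-0.9375; I=-3.9375, D=e−e_prev=2.0625; u=0·(-0.9375)+3/2·(-3.9375)+5/4·2.0625=-3.328125; next y=-1/5·(-2.0625)+1/4·(-3.328125)≈-0.419531
n=2: y≈-0.419531, sp=-3, e=sp−y≈-2.580469; I≈-6.517969, D=e−e_prev≈-1.642969; u=0·(-2.580469)+3/2·(-6.517969)+5/4·(-1.642969)≈-11.830664; next y=-1/5·(-0.419531)+1/4·(-11.830664)≈-2.873760
n=3: y≈-2.873760, sp=-3, e=sp−y≈-0.126240; I≈-6.644209, D=e−e_prev≈2.454229; u=0·(-0.126240)+3/2·(-6.644209)+5/4·2.454229≈-6.898528; next y=-1/5·(-2.873760)+1/4·(-6.898528)≈-1.149880
n=4: y≈-1.149880, sp=-3, e=sp−y≈-1.850120; I≈-8.494329, D=e−e_prev≈-1.723880; u=0·(-1.850120)+3/2·(-8.494329)+5/4·(-1.723880)≈-14.896343; next y=-1/5·(-1.149880)+1/4·(-14.896343)≈-3.494110
n=5: y≈-3.494110, sp=-3, e=sp−y≈0.494110; I≈-8.000219, D=e−e_prev≈2.344230; u=0·0.494110+3/2·(-8.000219)+5/4·2.344230≈-9.070042; next y=-1/5·(-3.494110)+1/4·(-9.070042)≈-1.568688
n=6: y≈-1.568688, sp=-3, e=sp−y≈-1.431312; I≈-9.431531, D=e−e_prev≈-1.925421; u=0·(-1.431312)+3/2·(-9.431531)+5/4·(-1.925421)≈-16.554073; next y=-1/5·(-1.568688)+1/4·(-16.554073)≈-3.824781
n=7: y≈-3.824781, sp=-3, e=sp−y≈0.824781; I≈-8.606750, D=e−e_prev≈2.256092; u=0·0.824781+3/2·(-8.606750)+5/4·2.256092≈-10.090010; next y=-1/5·(-3.824781)+1/4·(-10.090010)≈-1.757546
n=8: y≈-1.757546, sp=5, e=sp−y≈6.757546; I≈-1.849204, D=e−e_prev≈5.932766; u=0·6.757546+3/2·(-1.849204)+5/4·5.932766≈4.642152; next y=-1/5·(-1.757546)+1/4·4.642152≈1.512047
n=9: y≈1.512047, sp=5, e=sp−y≈3.487953; I≈1.638749, D=e−e_prev≈-3.269594; u=0·3.487953+3/2·1.638749+5/4·(-3.269594)≈-1.628869; next y=-1/5·1.512047+1/4·(-1.628869)≈-0.709627
n=10: y≈-0.709627, sp=5, e=sp−y≈5.709627; I≈7.348376, D=e−e_prev≈2.221674; u=0·5.709627+3/2·7.348376+5/4·2.221674≈13.799656; next y=-1/5·(-0.709627)+1/4·13.799656≈3.591839
n=11: y≈3.591839, sp=5, e=sp−y≈1.408161; I≈8.756536, D=e−e_prev≈-4.301466; u=0·1.408161+3/2·8.756536+5/4·(-4.301466)≈7.757972; next y=-1/5·3.591839+1/4·7.757972≈1.221125
n=12: y≈1.221125, sp=5, e=sp−y≈3.778875; I≈12.535411, D=e−e_prev≈2.370714; u=0·3.778875+3/2·12.535411+5/4·2.370714≈21.766509; next y=-1/5·1.221125+1/4·21.766509≈5.197402

0 -3 -8.250 0.000
1 -3 -3.328 -2.063
2 -3 -11.831 -0.420
3 -3 -6.899 -2.874
4 -3 -14.896 -1.150
5 -3 -9.070 -3.494
6 -3 -16.554 -1.569
7 -3 -10.090 -3.825
8 5 4.642 -1.758
9 5 -1.629 1.512
10 5 13.800 -0.710
11 5 7.758 3.592
12 5 21.767 1.221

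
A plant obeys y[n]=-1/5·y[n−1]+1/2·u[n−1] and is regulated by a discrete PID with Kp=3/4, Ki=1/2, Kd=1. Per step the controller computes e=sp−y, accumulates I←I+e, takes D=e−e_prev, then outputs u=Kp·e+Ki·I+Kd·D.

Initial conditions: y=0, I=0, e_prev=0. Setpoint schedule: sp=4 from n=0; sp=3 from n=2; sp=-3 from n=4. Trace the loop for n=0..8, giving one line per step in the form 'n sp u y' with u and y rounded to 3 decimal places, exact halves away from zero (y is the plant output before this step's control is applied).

(exact arithmetic carried between steps; '≈' marks a value shown rounded to 6 d.p. or computed from one; I and e_prev carry over from the previous line; the table rounds u and y to 3 d.p., halves away from zero)
n=0: y=0, sp=4, e=sp−y=4; I=4, D=e−e_prev=4; u=3/4·4+1/2·4+1·4=9; next y=-1/5·0+1/2·9=4.5
n=1: y=4.5, sp=4, e=sp−y=-0.5; I=3.5, D=e−e_prev=-4.5; u=3/4·(-0.5)+1/2·3.5+1·(-4.5)=-3.125; next y=-1/5·4.5+1/2·(-3.125)=-2.4625
n=2: y=-2.4625, sp=3, e=sp−y=5.4625; I=8.9625, D=e−e_prev=5.9625; u=3/4·5.4625+1/2·8.9625+1·5.9625=14.540625; next y=-1/5·(-2.4625)+1/2·14.540625≈7.762813
n=3: y≈7.762813, sp=3, e=sp−y≈-4.762813; I≈4.199688, D=e−e_prev≈-10.225313; u=3/4·(-4.762813)+1/2·4.199688+1·(-10.225313)≈-11.697578; next y=-1/5·7.762813+1/2·(-11.697578)≈-7.401352
n=4: y≈-7.401352, sp=-3, e=sp−y≈4.401352; I≈8.601039, D=e−e_prev≈9.164164; u=3/4·4.401352+1/2·8.601039+1·9.164164≈16.765697; next y=-1/5·(-7.401352)+1/2·16.765697≈9.863119
n=5: y≈9.863119, sp=-3, e=sp−y≈-12.863119; I≈-4.262080, D=e−e_prev≈-17.264471; u=3/4·(-12.863119)+1/2·(-4.262080)+1·(-17.264471)≈-29.042850; next y=-1/5·9.863119+1/2·(-29.042850)≈-16.494049
n=6: y≈-16.494049, sp=-3, e=sp−y≈13.494049; I≈9.231969, D=e−e_prev≈26.357168; u=3/4·13.494049+1/2·9.231969+1·26.357168≈41.093688; next y=-1/5·(-16.494049)+1/2·41.093688≈23.845654
n=7: y≈23.845654, sp=-3, e=sp−y≈-26.845654; I≈-17.613685, D=e−e_prev≈-40.339703; u=3/4·(-26.845654)+1/2·(-17.613685)+1·(-40.339703)≈-69.280786; next y=-1/5·23.845654+1/2·(-69.280786)≈-39.409524
n=8: y≈-39.409524, sp=-3, e=sp−y≈36.409524; I≈18.795838, D=e−e_prev≈63.255177; u=3/4·36.409524+1/2·18.795838+1·63.255177≈99.960239; next y=-1/5·(-39.409524)+1/2·99.960239≈57.862024

0 4 9.000 0.000
1 4 -3.125 4.500
2 3 14.541 -2.463
3 3 -11.698 7.763
4 -3 16.766 -7.401
5 -3 -29.043 9.863
6 -3 41.094 -16.494
7 -3 -69.281 23.846
8 -3 99.960 -39.410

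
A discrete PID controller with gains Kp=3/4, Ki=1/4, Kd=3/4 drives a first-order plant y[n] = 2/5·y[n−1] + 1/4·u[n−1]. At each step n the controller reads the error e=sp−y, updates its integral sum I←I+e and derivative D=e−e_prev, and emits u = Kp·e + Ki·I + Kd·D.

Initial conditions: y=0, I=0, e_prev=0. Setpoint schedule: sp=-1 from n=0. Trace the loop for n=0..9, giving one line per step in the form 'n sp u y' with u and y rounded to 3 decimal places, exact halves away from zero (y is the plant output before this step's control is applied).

0 -1 -1.750 0.000
1 -1 -0.484 -0.438
2 -1 -1.201 -0.296
3 -1 -1.056 -0.419
4 -1 -1.271 -0.431
5 -1 -1.320 -0.490
6 -1 -1.429 -0.526
7 -1 -1.501 -0.568
8 -1 -1.580 -0.602
9 -1 -1.647 -0.636

(exact arithmetic carried between steps; '≈' marks a value shown rounded to 6 d.p. or computed from one; I and e_prev carry over from the previous line; the table rounds u and y to 3 d.p., halves away from zero)
n=0: y=0, sp=-1, e=sp−y=-1; I=-1, D=e−e_prev=-1; u=3/4·(-1)+1/4·(-1)+3/4·(-1)=-1.75; next y=2/5·0+1/4·(-1.75)=-0.4375
n=1: y=-0.4375, sp=-1, e=sp−y=-0.5625; I=-1.5625, D=e−e_prev=0.4375; u=3/4·(-0.5625)+1/4·(-1.5625)+3/4·0.4375=-0.484375; next y=2/5·(-0.4375)+1/4·(-0.484375)≈-0.296094
n=2: y≈-0.296094, sp=-1, e=sp−y≈-0.703906; I≈-2.266406, D=e−e_prev≈-0.141406; u=3/4·(-0.703906)+1/4·(-2.266406)+3/4·(-0.141406)≈-1.200586; next y=2/5·(-0.296094)+1/4·(-1.200586)≈-0.418584
n=3: y≈-0.418584, sp=-1, e=sp−y≈-0.581416; I≈-2.847822, D=e−e_prev≈0.122490; u=3/4·(-0.581416)+1/4·(-2.847822)+3/4·0.122490≈-1.056150; next y=2/5·(-0.418584)+1/4·(-1.056150)≈-0.431471
n=4: y≈-0.431471, sp=-1, e=sp−y≈-0.568529; I≈-3.416351, D=e−e_prev≈0.012887; u=3/4·(-0.568529)+1/4·(-3.416351)+3/4·0.012887≈-1.270819; next y=2/5·(-0.431471)+1/4·(-1.270819)≈-0.490293
n=5: y≈-0.490293, sp=-1, e=sp−y≈-0.509707; I≈-3.926058, D=e−e_prev≈0.058822; u=3/4·(-0.509707)+1/4·(-3.926058)+3/4·0.058822≈-1.319678; next y=2/5·(-0.490293)+1/4·(-1.319678)≈-0.526037
n=6: y≈-0.526037, sp=-1, e=sp−y≈-0.473963; I≈-4.400021, D=e−e_prev≈0.035744; u=3/4·(-0.473963)+1/4·(-4.400021)+3/4·0.035744≈-1.428670; next y=2/5·(-0.526037)+1/4·(-1.428670)≈-0.567582
n=7: y≈-0.567582, sp=-1, e=sp−y≈-0.432418; I≈-4.832439, D=e−e_prev≈0.041545; u=3/4·(-0.432418)+1/4·(-4.832439)+3/4·0.041545≈-1.501264; next y=2/5·(-0.567582)+1/4·(-1.501264)≈-0.602349
n=8: y≈-0.602349, sp=-1, e=sp−y≈-0.397651; I≈-5.230090, D=e−e_prev≈0.034767; u=3/4·(-0.397651)+1/4·(-5.230090)+3/4·0.034767≈-1.579686; next y=2/5·(-0.602349)+1/4·(-1.579686)≈-0.635861
n=9: y≈-0.635861, sp=-1, e=sp−y≈-0.364139; I≈-5.594229, D=e−e_prev≈0.033512; u=3/4·(-0.364139)+1/4·(-5.594229)+3/4·0.033512≈-1.646527; next y=2/5·(-0.635861)+1/4·(-1.646527)≈-0.665976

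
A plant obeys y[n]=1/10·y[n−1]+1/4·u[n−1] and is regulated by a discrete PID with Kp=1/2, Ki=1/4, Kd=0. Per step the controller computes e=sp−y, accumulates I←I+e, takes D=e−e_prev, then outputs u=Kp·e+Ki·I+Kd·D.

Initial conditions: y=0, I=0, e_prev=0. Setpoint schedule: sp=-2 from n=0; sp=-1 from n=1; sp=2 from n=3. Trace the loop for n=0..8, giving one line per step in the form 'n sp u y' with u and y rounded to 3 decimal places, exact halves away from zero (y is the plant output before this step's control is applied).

(exact arithmetic carried between steps; '≈' marks a value shown rounded to 6 d.p. or computed from one; I and e_prev carry over from the previous line; the table rounds u and y to 3 d.p., halves away from zero)
n=0: y=0, sp=-2, e=sp−y=-2; I=-2, D=e−e_prev=-2; u=1/2·(-2)+1/4·(-2)+0·(-2)=-1.5; next y=1/10·0+1/4·(-1.5)=-0.375
n=1: y=-0.375, sp=-1, e=sp−y=-0.625; I=-2.625, D=e−e_prev=1.375; u=1/2·(-0.625)+1/4·(-2.625)+0·1.375=-0.96875; next y=1/10·(-0.375)+1/4·(-0.96875)≈-0.279688
n=2: y≈-0.279688, sp=-1, e=sp−y≈-0.720313; I≈-3.345313, D=e−e_prev≈-0.095313; u=1/2·(-0.720313)+1/4·(-3.345313)+0·(-0.095313)≈-1.196484; next y=1/10·(-0.279688)+1/4·(-1.196484)≈-0.327090
n=3: y≈-0.327090, sp=2, e=sp−y≈2.327090; I≈-1.018223, D=e−e_prev≈3.047402; u=1/2·2.327090+1/4·(-1.018223)+0·3.047402≈0.908989; next y=1/10·(-0.327090)+1/4·0.908989≈0.194538
n=4: y≈0.194538, sp=2, e=sp−y≈1.805462; I≈0.787239, D=e−e_prev≈-0.521628; u=1/2·1.805462+1/4·0.787239+0·(-0.521628)≈1.099541; next y=1/10·0.194538+1/4·1.099541≈0.294339
n=5: y≈0.294339, sp=2, e=sp−y≈1.705661; I≈2.492900, D=e−e_prev≈-0.099801; u=1/2·1.705661+1/4·2.492900+0·(-0.099801)≈1.476056; next y=1/10·0.294339+1/4·1.476056≈0.398448
n=6: y≈0.398448, sp=2, e=sp−y≈1.601552; I≈4.094452, D=e−e_prev≈-0.104109; u=1/2·1.601552+1/4·4.094452+0·(-0.104109)≈1.824389; next y=1/10·0.398448+1/4·1.824389≈0.495942
n=7: y≈0.495942, sp=2, e=sp−y≈1.504058; I≈5.598510, D=e−e_prev≈-0.097494; u=1/2·1.504058+1/4·5.598510+0·(-0.097494)≈2.151657; next y=1/10·0.495942+1/4·2.151657≈0.587508
n=8: y≈0.587508, sp=2, e=sp−y≈1.412492; I≈7.011002, D=e−e_prev≈-0.091566; u=1/2·1.412492+1/4·7.011002+0·(-0.091566)≈2.458996; next y=1/10·0.587508+1/4·2.458996≈0.673500

0 -2 -1.500 0.000
1 -1 -0.969 -0.375
2 -1 -1.196 -0.280
3 2 0.909 -0.327
4 2 1.100 0.195
5 2 1.476 0.294
6 2 1.824 0.398
7 2 2.152 0.496
8 2 2.459 0.588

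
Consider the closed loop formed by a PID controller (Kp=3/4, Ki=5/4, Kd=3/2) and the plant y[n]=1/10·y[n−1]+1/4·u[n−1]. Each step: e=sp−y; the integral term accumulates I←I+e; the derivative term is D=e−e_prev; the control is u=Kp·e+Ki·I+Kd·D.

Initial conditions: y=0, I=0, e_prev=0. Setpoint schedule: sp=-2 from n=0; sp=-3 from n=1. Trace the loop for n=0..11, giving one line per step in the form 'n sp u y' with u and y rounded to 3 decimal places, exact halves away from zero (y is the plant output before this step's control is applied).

(exact arithmetic carried between steps; '≈' marks a value shown rounded to 6 d.p. or computed from one; I and e_prev carry over from the previous line; the table rounds u and y to 3 d.p., halves away from zero)
n=0: y=0, sp=-2, e=sp−y=-2; I=-2, D=e−e_prev=-2; u=3/4·(-2)+5/4·(-2)+3/2·(-2)=-7; next y=1/10·0+1/4·(-7)=-1.75
n=1: y=-1.75, sp=-3, e=sp−y=-1.25; I=-3.25, D=e−e_prev=0.75; u=3/4·(-1.25)+5/4·(-3.25)+3/2·0.75=-3.875; next y=1/10·(-1.75)+1/4·(-3.875)=-1.14375
n=2: y=-1.14375, sp=-3, e=sp−y=-1.85625; I=-5.10625, D=e−e_prev=-0.60625; u=3/4·(-1.85625)+5/4·(-5.10625)+3/2·(-0.60625)=-8.684375; next y=1/10·(-1.14375)+1/4·(-8.684375)≈-2.285469
n=3: y≈-2.285469, sp=-3, e=sp−y≈-0.714531; I≈-5.820781, D=e−e_prev≈1.141719; u=3/4·(-0.714531)+5/4·(-5.820781)+3/2·1.141719≈-6.099297; next y=1/10·(-2.285469)+1/4·(-6.099297)≈-1.753371
n=4: y≈-1.753371, sp=-3, e=sp−y≈-1.246629; I≈-7.067410, D=e−e_prev≈-0.532098; u=3/4·(-1.246629)+5/4·(-7.067410)+3/2·(-0.532098)≈-10.567381; next y=1/10·(-1.753371)+1/4·(-10.567381)≈-2.817182
n=5: y≈-2.817182, sp=-3, e=sp−y≈-0.182818; I≈-7.250228, D=e−e_prev≈1.063811; u=3/4·(-0.182818)+5/4·(-7.250228)+3/2·1.063811≈-7.604181; next y=1/10·(-2.817182)+1/4·(-7.604181)≈-2.182764
n=6: y≈-2.182764, sp=-3, e=sp−y≈-0.817236; I≈-8.067464, D=e−e_prev≈-0.634419; u=3/4·(-0.817236)+5/4·(-8.067464)+3/2·(-0.634419)≈-11.648886; next y=1/10·(-2.182764)+1/4·(-11.648886)≈-3.130498
n=7: y≈-3.130498, sp=-3, e=sp−y≈0.130498; I≈-7.936966, D=e−e_prev≈0.947734; u=3/4·0.130498+5/4·(-7.936966)+3/2·0.947734≈-8.401733; next y=1/10·(-3.130498)+1/4·(-8.401733)≈-2.413483
n=8: y≈-2.413483, sp=-3, e=sp−y≈-0.586517; I≈-8.523483, D=e−e_prev≈-0.717015; u=3/4·(-0.586517)+5/4·(-8.523483)+3/2·(-0.717015)≈-12.169764; next y=1/10·(-2.413483)+1/4·(-12.169764)≈-3.283789
n=9: y≈-3.283789, sp=-3, e=sp−y≈0.283789; I≈-8.239694, D=e−e_prev≈0.870306; u=3/4·0.283789+5/4·(-8.239694)+3/2·0.870306≈-8.781316; next y=1/10·(-3.283789)+1/4·(-8.781316)≈-2.523708
n=10: y≈-2.523708, sp=-3, e=sp−y≈-0.476292; I≈-8.715986, D=e−e_prev≈-0.760081; u=3/4·(-0.476292)+5/4·(-8.715986)+3/2·(-0.760081)≈-12.392324; next y=1/10·(-2.523708)+1/4·(-12.392324)≈-3.350452
n=11: y≈-3.350452, sp=-3, e=sp−y≈0.350452; I≈-8.365534, D=e−e_prev≈0.826744; u=3/4·0.350452+5/4·(-8.365534)+3/2·0.826744≈-8.953964; next y=1/10·(-3.350452)+1/4·(-8.953964)≈-2.573536

0 -2 -7.000 0.000
1 -3 -3.875 -1.750
2 -3 -8.684 -1.144
3 -3 -6.099 -2.285
4 -3 -10.567 -1.753
5 -3 -7.604 -2.817
6 -3 -11.649 -2.183
7 -3 -8.402 -3.130
8 -3 -12.170 -2.413
9 -3 -8.781 -3.284
10 -3 -12.392 -2.524
11 -3 -8.954 -3.350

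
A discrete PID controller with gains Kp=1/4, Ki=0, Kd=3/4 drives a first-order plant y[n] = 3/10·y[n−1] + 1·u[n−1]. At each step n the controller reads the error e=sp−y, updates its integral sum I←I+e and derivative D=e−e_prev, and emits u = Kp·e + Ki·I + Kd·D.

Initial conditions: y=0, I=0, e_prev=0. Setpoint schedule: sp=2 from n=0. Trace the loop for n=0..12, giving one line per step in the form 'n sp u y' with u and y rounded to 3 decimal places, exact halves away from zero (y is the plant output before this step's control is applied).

(exact arithmetic carried between steps; '≈' marks a value shown rounded to 6 d.p. or computed from one; I and e_prev carry over from the previous line; the table rounds u and y to 3 d.p., halves away from zero)
n=0: y=0, sp=2, e=sp−y=2; I=2, D=e−e_prev=2; u=1/4·2+0·2+3/4·2=2; next y=3/10·0+1·2=2
n=1: y=2, sp=2, e=sp−y=0; I=2, D=e−e_prev=-2; u=1/4·0+0·2+3/4·(-2)=-1.5; next y=3/10·2+1·(-1.5)=-0.9
n=2: y=-0.9, sp=2, e=sp−y=2.9; I=4.9, D=e−e_prev=2.9; u=1/4·2.9+0·4.9+3/4·2.9=2.9; next y=3/10·(-0.9)+1·2.9=2.63
n=3: y=2.63, sp=2, e=sp−y=-0.63; I=4.27, D=e−e_prev=-3.53; u=1/4·(-0.63)+0·4.27+3/4·(-3.53)=-2.805; next y=3/10·2.63+1·(-2.805)=-2.016
n=4: y=-2.016, sp=2, e=sp−y=4.016; I=8.286, D=e−e_prev=4.646; u=1/4·4.016+0·8.286+3/4·4.646=4.4885; next y=3/10·(-2.016)+1·4.4885=3.8837
n=5: y=3.8837, sp=2, e=sp−y=-1.8837; I=6.4023, D=e−e_prev=-5.8997; u=1/4·(-1.8837)+0·6.4023+3/4·(-5.8997)=-4.8957; next y=3/10·3.8837+1·(-4.8957)=-3.73059
n=6: y=-3.73059, sp=2, e=sp−y=5.73059; I=12.13289, D=e−e_prev=7.61429; u=1/4·5.73059+0·12.13289+3/4·7.61429=7.143365; next y=3/10·(-3.73059)+1·7.143365=6.024188
n=7: y=6.024188, sp=2, e=sp−y=-4.024188; I=8.108702, D=e−e_prev=-9.754778; u=1/4·(-4.024188)+0·8.108702+3/4·(-9.754778)≈-8.322131; next y=3/10·6.024188+1·(-8.322131)≈-6.514874
n=8: y≈-6.514874, sp=2, e=sp−y≈8.514874; I≈16.623576, D=e−e_prev≈12.539062; u=1/4·8.514874+0·16.623576+3/4·12.539062≈11.533015; next y=3/10·(-6.514874)+1·11.533015≈9.578553
n=9: y≈9.578553, sp=2, e=sp−y≈-7.578553; I≈9.045023, D=e−e_prev≈-16.093427; u=1/4·(-7.578553)+0·9.045023+3/4·(-16.093427)≈-13.964708; next y=3/10·9.578553+1·(-13.964708)≈-11.091143
n=10: y≈-11.091143, sp=2, e=sp−y≈13.091143; I≈22.136166, D=e−e_prev≈20.669695; u=1/4·13.091143+0·22.136166+3/4·20.669695≈18.775057; next y=3/10·(-11.091143)+1·18.775057≈15.447714
n=11: y≈15.447714, sp=2, e=sp−y≈-13.447714; I≈8.688451, D=e−e_prev≈-26.538857; u=1/4·(-13.447714)+0·8.688451+3/4·(-26.538857)≈-23.266071; next y=3/10·15.447714+1·(-23.266071)≈-18.631757
n=12: y≈-18.631757, sp=2, e=sp−y≈20.631757; I≈29.320208, D=e−e_prev≈34.079472; u=1/4·20.631757+0·29.320208+3/4·34.079472≈30.717543; next y=3/10·(-18.631757)+1·30.717543≈25.128016

0 2 2.000 0.000
1 2 -1.500 2.000
2 2 2.900 -0.900
3 2 -2.805 2.630
4 2 4.489 -2.016
5 2 -4.896 3.884
6 2 7.143 -3.731
7 2 -8.322 6.024
8 2 11.533 -6.515
9 2 -13.965 9.579
10 2 18.775 -11.091
11 2 -23.266 15.448
12 2 30.718 -18.632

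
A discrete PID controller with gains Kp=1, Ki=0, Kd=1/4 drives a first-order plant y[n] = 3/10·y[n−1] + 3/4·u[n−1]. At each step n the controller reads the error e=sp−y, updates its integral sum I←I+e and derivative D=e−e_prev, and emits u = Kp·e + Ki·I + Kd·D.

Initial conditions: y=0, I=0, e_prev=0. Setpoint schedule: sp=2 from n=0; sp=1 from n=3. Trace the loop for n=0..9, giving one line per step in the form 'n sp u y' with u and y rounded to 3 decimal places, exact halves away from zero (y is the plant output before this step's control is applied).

(exact arithmetic carried between steps; '≈' marks a value shown rounded to 6 d.p. or computed from one; I and e_prev carry over from the previous line; the table rounds u and y to 3 d.p., halves away from zero)
n=0: y=0, sp=2, e=sp−y=2; I=2, D=e−e_prev=2; u=1·2+0·2+1/4·2=2.5; next y=3/10·0+3/4·2.5=1.875
n=1: y=1.875, sp=2, e=sp−y=0.125; I=2.125, D=e−e_prev=-1.875; u=1·0.125+0·2.125+1/4·(-1.875)=-0.34375; next y=3/10·1.875+3/4·(-0.34375)≈0.304688
n=2: y≈0.304688, sp=2, e=sp−y≈1.695313; I≈3.820313, D=e−e_prev≈1.570313; u=1·1.695313+0·3.820313+1/4·1.570313≈2.087891; next y=3/10·0.304688+3/4·2.087891≈1.657324
n=3: y≈1.657324, sp=1, e=sp−y≈-0.657324; I≈3.162988, D=e−e_prev≈-2.352637; u=1·(-0.657324)+0·3.162988+1/4·(-2.352637)≈-1.245483; next y=3/10·1.657324+3/4·(-1.245483)≈-0.436915
n=4: y≈-0.436915, sp=1, e=sp−y≈1.436915; I≈4.599904, D=e−e_prev≈2.094240; u=1·1.436915+0·4.599904+1/4·2.094240≈1.960475; next y=3/10·(-0.436915)+3/4·1.960475≈1.339282
n=5: y≈1.339282, sp=1, e=sp−y≈-0.339282; I≈4.260622, D=e−e_prev≈-1.776197; u=1·(-0.339282)+0·4.260622+1/4·(-1.776197)≈-0.783331; next y=3/10·1.339282+3/4·(-0.783331)≈-0.185714
n=6: y≈-0.185714, sp=1, e=sp−y≈1.185714; I≈5.446336, D=e−e_prev≈1.524996; u=1·1.185714+0·5.446336+1/4·1.524996≈1.566963; next y=3/10·(-0.185714)+3/4·1.566963≈1.119508
n=7: y≈1.119508, sp=1, e=sp−y≈-0.119508; I≈5.326828, D=e−e_prev≈-1.305222; u=1·(-0.119508)+0·5.326828+1/4·(-1.305222)≈-0.445813; next y=3/10·1.119508+3/4·(-0.445813)≈0.001492
n=8: y≈0.001492, sp=1, e=sp−y≈0.998508; I≈6.325335, D=e−e_prev≈1.118015; u=1·0.998508+0·6.325335+1/4·1.118015≈1.278011; next y=3/10·0.001492+3/4·1.278011≈0.958956
n=9: y≈0.958956, sp=1, e=sp−y≈0.041044; I≈6.366379, D=e−e_prev≈-0.957464; u=1·0.041044+0·6.366379+1/4·(-0.957464)≈-0.198322; next y=3/10·0.958956+3/4·(-0.198322)≈0.138945

0 2 2.500 0.000
1 2 -0.344 1.875
2 2 2.088 0.305
3 1 -1.245 1.657
4 1 1.960 -0.437
5 1 -0.783 1.339
6 1 1.567 -0.186
7 1 -0.446 1.120
8 1 1.278 0.001
9 1 -0.198 0.959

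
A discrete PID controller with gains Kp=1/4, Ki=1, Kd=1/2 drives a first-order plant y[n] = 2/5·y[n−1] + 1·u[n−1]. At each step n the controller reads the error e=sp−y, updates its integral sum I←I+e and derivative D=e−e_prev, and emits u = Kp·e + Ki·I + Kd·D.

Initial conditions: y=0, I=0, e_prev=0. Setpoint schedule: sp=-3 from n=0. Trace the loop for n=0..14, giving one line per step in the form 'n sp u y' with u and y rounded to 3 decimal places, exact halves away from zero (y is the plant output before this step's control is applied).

(exact arithmetic carried between steps; '≈' marks a value shown rounded to 6 d.p. or computed from one; I and e_prev carry over from the previous line; the table rounds u and y to 3 d.p., halves away from zero)
n=0: y=0, sp=-3, e=sp−y=-3; I=-3, D=e−e_prev=-3; u=1/4·(-3)+1·(-3)+1/2·(-3)=-5.25; next y=2/5·0+1·(-5.25)=-5.25
n=1: y=-5.25, sp=-3, e=sp−y=2.25; I=-0.75, D=e−e_prev=5.25; u=1/4·2.25+1·(-0.75)+1/2·5.25=2.4375; next y=2/5·(-5.25)+1·2.4375=0.3375
n=2: y=0.3375, sp=-3, e=sp−y=-3.3375; I=-4.0875, D=e−e_prev=-5.5875; u=1/4·(-3.3375)+1·(-4.0875)+1/2·(-5.5875)=-7.715625; next y=2/5·0.3375+1·(-7.715625)=-7.580625
n=3: y=-7.580625, sp=-3, e=sp−y=4.580625; I=0.493125, D=e−e_prev=7.918125; u=1/4·4.580625+1·0.493125+1/2·7.918125≈5.597344; next y=2/5·(-7.580625)+1·5.597344≈2.565094
n=4: y≈2.565094, sp=-3, e=sp−y≈-5.565094; I≈-5.071969, D=e−e_prev≈-10.145719; u=1/4·(-5.565094)+1·(-5.071969)+1/2·(-10.145719)≈-11.536102; next y=2/5·2.565094+1·(-11.536102)≈-10.510064
n=5: y≈-10.510064, sp=-3, e=sp−y≈7.510064; I≈2.438095, D=e−e_prev≈13.075158; u=1/4·7.510064+1·2.438095+1/2·13.075158≈10.853190; next y=2/5·(-10.510064)+1·10.853190≈6.649165
n=6: y≈6.649165, sp=-3, e=sp−y≈-9.649165; I≈-7.211069, D=e−e_prev≈-17.159229; u=1/4·(-9.649165)+1·(-7.211069)+1/2·(-17.159229)≈-18.202975; next y=2/5·6.649165+1·(-18.202975)≈-15.543309
n=7: y≈-15.543309, sp=-3, e=sp−y≈12.543309; I≈5.332240, D=e−e_prev≈22.192474; u=1/4·12.543309+1·5.332240+1/2·22.192474≈19.564304; next y=2/5·(-15.543309)+1·19.564304≈13.346980
n=8: y≈13.346980, sp=-3, e=sp−y≈-16.346980; I≈-11.014740, D=e−e_prev≈-28.890289; u=1/4·(-16.346980)+1·(-11.014740)+1/2·(-28.890289)≈-29.546630; next y=2/5·13.346980+1·(-29.546630)≈-24.207838
n=9: y≈-24.207838, sp=-3, e=sp−y≈21.207838; I≈10.193097, D=e−e_prev≈37.554818; u=1/4·21.207838+1·10.193097+1/2·37.554818≈34.272466; next y=2/5·(-24.207838)+1·34.272466≈24.589331
n=10: y≈24.589331, sp=-3, e=sp−y≈-27.589331; I≈-17.396233, D=e−e_prev≈-48.797169; u=1/4·(-27.589331)+1·(-17.396233)+1/2·(-48.797169)≈-48.692150; next y=2/5·24.589331+1·(-48.692150)≈-38.856418
n=11: y≈-38.856418, sp=-3, e=sp−y≈35.856418; I≈18.460185, D=e−e_prev≈63.445749; u=1/4·35.856418+1·18.460185+1/2·63.445749≈59.147164; next y=2/5·(-38.856418)+1·59.147164≈43.604596
n=12: y≈43.604596, sp=-3, e=sp−y≈-46.604596; I≈-28.144412, D=e−e_prev≈-82.461015; u=1/4·(-46.604596)+1·(-28.144412)+1/2·(-82.461015)≈-81.026068; next y=2/5·43.604596+1·(-81.026068)≈-63.584230
n=13: y≈-63.584230, sp=-3, e=sp−y≈60.584230; I≈32.439818, D=e−e_prev≈107.188826; u=1/4·60.584230+1·32.439818+1/2·107.188826≈101.180288; next y=2/5·(-63.584230)+1·101.180288≈75.746596
n=14: y≈75.746596, sp=-3, e=sp−y≈-78.746596; I≈-46.306779, D=e−e_prev≈-139.330826; u=1/4·(-78.746596)+1·(-46.306779)+1/2·(-139.330826)≈-135.658841; next y=2/5·75.746596+1·(-135.658841)≈-105.360202

0 -3 -5.250 0.000
1 -3 2.438 -5.250
2 -3 -7.716 0.338
3 -3 5.597 -7.581
4 -3 -11.536 2.565
5 -3 10.853 -10.510
6 -3 -18.203 6.649
7 -3 19.564 -15.543
8 -3 -29.547 13.347
9 -3 34.272 -24.208
10 -3 -48.692 24.589
11 -3 59.147 -38.856
12 -3 -81.026 43.605
13 -3 101.180 -63.584
14 -3 -135.659 75.747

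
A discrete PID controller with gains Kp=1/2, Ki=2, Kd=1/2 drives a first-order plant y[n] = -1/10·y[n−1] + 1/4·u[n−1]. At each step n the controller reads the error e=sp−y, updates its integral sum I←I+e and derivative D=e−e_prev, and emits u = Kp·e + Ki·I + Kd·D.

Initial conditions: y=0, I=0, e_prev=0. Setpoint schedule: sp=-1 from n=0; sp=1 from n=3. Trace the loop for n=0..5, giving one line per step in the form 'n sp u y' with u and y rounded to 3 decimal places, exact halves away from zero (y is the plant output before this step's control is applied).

(exact arithmetic carried between steps; '≈' marks a value shown rounded to 6 d.p. or computed from one; I and e_prev carry over from the previous line; the table rounds u and y to 3 d.p., halves away from zero)
n=0: y=0, sp=-1, e=sp−y=-1; I=-1, D=e−e_prev=-1; u=1/2·(-1)+2·(-1)+1/2·(-1)=-3; next y=-1/10·0+1/4·(-3)=-0.75
n=1: y=-0.75, sp=-1, e=sp−y=-0.25; I=-1.25, D=e−e_prev=0.75; u=1/2·(-0.25)+2·(-1.25)+1/2·0.75=-2.25; next y=-1/10·(-0.75)+1/4·(-2.25)=-0.4875
n=2: y=-0.4875, sp=-1, e=sp−y=-0.5125; I=-1.7625, D=e−e_prev=-0.2625; u=1/2·(-0.5125)+2·(-1.7625)+1/2·(-0.2625)=-3.9125; next y=-1/10·(-0.4875)+1/4·(-3.9125)=-0.929375
n=3: y=-0.929375, sp=1, e=sp−y=1.929375; I=0.166875, D=e−e_prev=2.441875; u=1/2·1.929375+2·0.166875+1/2·2.441875=2.519375; next y=-1/10·(-0.929375)+1/4·2.519375≈0.722781
n=4: y≈0.722781, sp=1, e=sp−y≈0.277219; I≈0.444094, D=e−e_prev≈-1.652156; u=1/2·0.277219+2·0.444094+1/2·(-1.652156)≈0.200719; next y=-1/10·0.722781+1/4·0.200719≈-0.022098
n=5: y≈-0.022098, sp=1, e=sp−y≈1.022098; I≈1.466192, D=e−e_prev≈0.744880; u=1/2·1.022098+2·1.466192+1/2·0.744880≈3.815873; next y=-1/10·(-0.022098)+1/4·3.815873≈0.956178

0 -1 -3.000 0.000
1 -1 -2.250 -0.750
2 -1 -3.913 -0.488
3 1 2.519 -0.929
4 1 0.201 0.723
5 1 3.816 -0.022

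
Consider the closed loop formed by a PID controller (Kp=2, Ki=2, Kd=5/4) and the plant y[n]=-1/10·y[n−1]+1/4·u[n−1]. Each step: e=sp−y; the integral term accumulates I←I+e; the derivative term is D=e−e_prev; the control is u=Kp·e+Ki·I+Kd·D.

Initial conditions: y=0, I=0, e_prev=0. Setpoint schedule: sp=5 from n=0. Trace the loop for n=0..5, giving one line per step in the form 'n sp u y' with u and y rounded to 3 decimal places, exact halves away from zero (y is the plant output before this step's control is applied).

(exact arithmetic carried between steps; '≈' marks a value shown rounded to 6 d.p. or computed from one; I and e_prev carry over from the previous line; the table rounds u and y to 3 d.p., halves away from zero)
n=0: y=0, sp=5, e=sp−y=5; I=5, D=e−e_prev=5; u=2·5+2·5+5/4·5=26.25; next y=-1/10·0+1/4·26.25=6.5625
n=1: y=6.5625, sp=5, e=sp−y=-1.5625; I=3.4375, D=e−e_prev=-6.5625; u=2·(-1.5625)+2·3.4375+5/4·(-6.5625)=-4.453125; next y=-1/10·6.5625+1/4·(-4.453125)≈-1.769531
n=2: y≈-1.769531, sp=5, e=sp−y≈6.769531; I≈10.207031, D=e−e_prev≈8.332031; u=2·6.769531+2·10.207031+5/4·8.332031≈44.368164; next y=-1/10·(-1.769531)+1/4·44.368164≈11.268994
n=3: y≈11.268994, sp=5, e=sp−y≈-6.268994; I≈3.938037, D=e−e_prev≈-13.038525; u=2·(-6.268994)+2·3.938037+5/4·(-13.038525)≈-20.960071; next y=-1/10·11.268994+1/4·(-20.960071)≈-6.366917
n=4: y≈-6.366917, sp=5, e=sp−y≈11.366917; I≈15.304954, D=e−e_prev≈17.635911; u=2·11.366917+2·15.304954+5/4·17.635911≈75.388632; next y=-1/10·(-6.366917)+1/4·75.388632≈19.483850
n=5: y≈19.483850, sp=5, e=sp−y≈-14.483850; I≈0.821105, D=e−e_prev≈-25.850767; u=2·(-14.483850)+2·0.821105+5/4·(-25.850767)≈-59.638949; next y=-1/10·19.483850+1/4·(-59.638949)≈-16.858122

0 5 26.250 0.000
1 5 -4.453 6.563
2 5 44.368 -1.770
3 5 -20.960 11.269
4 5 75.389 -6.367
5 5 -59.639 19.484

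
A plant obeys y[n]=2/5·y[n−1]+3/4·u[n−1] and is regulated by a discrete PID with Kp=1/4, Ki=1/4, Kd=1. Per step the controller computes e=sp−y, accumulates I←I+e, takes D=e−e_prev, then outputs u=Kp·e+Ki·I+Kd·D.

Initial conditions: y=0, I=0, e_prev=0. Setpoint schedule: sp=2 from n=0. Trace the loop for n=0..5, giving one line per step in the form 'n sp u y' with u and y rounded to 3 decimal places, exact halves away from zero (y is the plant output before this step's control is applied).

(exact arithmetic carried between steps; '≈' marks a value shown rounded to 6 d.p. or computed from one; I and e_prev carry over from the previous line; the table rounds u and y to 3 d.p., halves away from zero)
n=0: y=0, sp=2, e=sp−y=2; I=2, D=e−e_prev=2; u=1/4·2+1/4·2+1·2=3; next y=2/5·0+3/4·3=2.25
n=1: y=2.25, sp=2, e=sp−y=-0.25; I=1.75, D=e−e_prev=-2.25; u=1/4·(-0.25)+1/4·1.75+1·(-2.25)=-1.875; next y=2/5·2.25+3/4·(-1.875)=-0.50625
n=2: y=-0.50625, sp=2, e=sp−y=2.50625; I=4.25625, D=e−e_prev=2.75625; u=1/4·2.50625+1/4·4.25625+1·2.75625=4.446875; next y=2/5·(-0.50625)+3/4·4.446875≈3.132656
n=3: y≈3.132656, sp=2, e=sp−y≈-1.132656; I≈3.123594, D=e−e_prev≈-3.638906; u=1/4·(-1.132656)+1/4·3.123594+1·(-3.638906)≈-3.141172; next y=2/5·3.132656+3/4·(-3.141172)≈-1.102816
n=4: y≈-1.102816, sp=2, e=sp−y≈3.102816; I≈6.226410, D=e−e_prev≈4.235473; u=1/4·3.102816+1/4·6.226410+1·4.235473≈6.567779; next y=2/5·(-1.102816)+3/4·6.567779≈4.484708
n=5: y≈4.484708, sp=2, e=sp−y≈-2.484708; I≈3.741702, D=e−e_prev≈-5.587524; u=1/4·(-2.484708)+1/4·3.741702+1·(-5.587524)≈-5.273276; next y=2/5·4.484708+3/4·(-5.273276)≈-2.161074

0 2 3.000 0.000
1 2 -1.875 2.250
2 2 4.447 -0.506
3 2 -3.141 3.133
4 2 6.568 -1.103
5 2 -5.273 4.485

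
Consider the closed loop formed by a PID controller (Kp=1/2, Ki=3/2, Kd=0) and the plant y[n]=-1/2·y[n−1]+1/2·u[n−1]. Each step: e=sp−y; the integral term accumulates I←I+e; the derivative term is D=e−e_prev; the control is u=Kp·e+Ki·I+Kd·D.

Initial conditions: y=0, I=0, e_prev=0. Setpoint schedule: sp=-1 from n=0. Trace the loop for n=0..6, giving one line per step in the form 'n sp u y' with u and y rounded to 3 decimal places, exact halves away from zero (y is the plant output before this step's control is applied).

0 -1 -2.000 0.000
1 -1 -1.500 -1.000
2 -1 -3.000 -0.250
3 -1 -1.875 -1.375
4 -1 -3.563 -0.250
5 -1 -1.875 -1.656
6 -1 -3.984 -0.109

(exact arithmetic carried between steps; '≈' marks a value shown rounded to 6 d.p. or computed from one; I and e_prev carry over from the previous line; the table rounds u and y to 3 d.p., halves away from zero)
n=0: y=0, sp=-1, e=sp−y=-1; I=-1, D=e−e_prev=-1; u=1/2·(-1)+3/2·(-1)+0·(-1)=-2; next y=-1/2·0+1/2·(-2)=-1
n=1: y=-1, sp=-1, e=sp−y=0; I=-1, D=e−e_prev=1; u=1/2·0+3/2·(-1)+0·1=-1.5; next y=-1/2·(-1)+1/2·(-1.5)=-0.25
n=2: y=-0.25, sp=-1, e=sp−y=-0.75; I=-1.75, D=e−e_prev=-0.75; u=1/2·(-0.75)+3/2·(-1.75)+0·(-0.75)=-3; next y=-1/2·(-0.25)+1/2·(-3)=-1.375
n=3: y=-1.375, sp=-1, e=sp−y=0.375; I=-1.375, D=e−e_prev=1.125; u=1/2·0.375+3/2·(-1.375)+0·1.125=-1.875; next y=-1/2·(-1.375)+1/2·(-1.875)=-0.25
n=4: y=-0.25, sp=-1, e=sp−y=-0.75; I=-2.125, D=e−e_prev=-1.125; u=1/2·(-0.75)+3/2·(-2.125)+0·(-1.125)=-3.5625; next y=-1/2·(-0.25)+1/2·(-3.5625)=-1.65625
n=5: y=-1.65625, sp=-1, e=sp−y=0.65625; I=-1.46875, D=e−e_prev=1.40625; u=1/2·0.65625+3/2·(-1.46875)+0·1.40625=-1.875; next y=-1/2·(-1.65625)+1/2·(-1.875)=-0.109375
n=6: y=-0.109375, sp=-1, e=sp−y=-0.890625; I=-2.359375, D=e−e_prev=-1.546875; u=1/2·(-0.890625)+3/2·(-2.359375)+0·(-1.546875)=-3.984375; next y=-1/2·(-0.109375)+1/2·(-3.984375)=-1.9375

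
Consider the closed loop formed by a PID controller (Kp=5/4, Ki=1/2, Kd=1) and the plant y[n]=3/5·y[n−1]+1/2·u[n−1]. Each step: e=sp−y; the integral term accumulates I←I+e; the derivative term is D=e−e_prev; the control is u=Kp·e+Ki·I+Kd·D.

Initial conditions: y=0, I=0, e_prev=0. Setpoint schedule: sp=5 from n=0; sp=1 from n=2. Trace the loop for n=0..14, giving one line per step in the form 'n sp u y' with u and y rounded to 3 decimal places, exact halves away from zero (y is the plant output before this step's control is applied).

0 5 13.750 0.000
1 5 -7.656 6.875
2 1 5.371 0.297
3 1 -3.914 2.864
4 1 6.253 -0.239
5 1 -5.091 2.983
6 1 7.421 -0.755
7 1 -6.475 3.257
8 1 8.895 -1.283
9 1 -8.146 3.678
10 1 10.722 -1.866
11 1 -10.184 4.241
12 1 12.971 -2.547
13 1 -12.681 4.957
14 1 15.734 -3.366

(exact arithmetic carried between steps; '≈' marks a value shown rounded to 6 d.p. or computed from one; I and e_prev carry over from the previous line; the table rounds u and y to 3 d.p., halves away from zero)
n=0: y=0, sp=5, e=sp−y=5; I=5, D=e−e_prev=5; u=5/4·5+1/2·5+1·5=13.75; next y=3/5·0+1/2·13.75=6.875
n=1: y=6.875, sp=5, e=sp−y=-1.875; I=3.125, D=e−e_prev=-6.875; u=5/4·(-1.875)+1/2·3.125+1·(-6.875)=-7.65625; next y=3/5·6.875+1/2·(-7.65625)=0.296875
n=2: y=0.296875, sp=1, e=sp−y=0.703125; I=3.828125, D=e−e_prev=2.578125; u=5/4·0.703125+1/2·3.828125+1·2.578125≈5.371094; next y=3/5·0.296875+1/2·5.371094≈2.863672
n=3: y≈2.863672, sp=1, e=sp−y≈-1.863672; I≈1.964453, D=e−e_prev≈-2.566797; u=5/4·(-1.863672)+1/2·1.964453+1·(-2.566797)≈-3.914160; next y=3/5·2.863672+1/2·(-3.914160)≈-0.238877
n=4: y≈-0.238877, sp=1, e=sp−y≈1.238877; I≈3.203330, D=e−e_prev≈3.102549; u=5/4·1.238877+1/2·3.203330+1·3.102549≈6.252810; next y=3/5·(-0.238877)+1/2·6.252810≈2.983079
n=5: y≈2.983079, sp=1, e=sp−y≈-1.983079; I≈1.220251, D=e−e_prev≈-3.221956; u=5/4·(-1.983079)+1/2·1.220251+1·(-3.221956)≈-5.090679; next y=3/5·2.983079+1/2·(-5.090679)≈-0.755492
n=6: y≈-0.755492, sp=1, e=sp−y≈1.755492; I≈2.975743, D=e−e_prev≈3.738571; u=5/4·1.755492+1/2·2.975743+1·3.738571≈7.420808; next y=3/5·(-0.755492)+1/2·7.420808≈3.257109
n=7: y≈3.257109, sp=1, e=sp−y≈-2.257109; I≈0.718635, D=e−e_prev≈-4.012601; u=5/4·(-2.257109)+1/2·0.718635+1·(-4.012601)≈-6.474669; next y=3/5·3.257109+1/2·(-6.474669)≈-1.283069
n=8: y≈-1.283069, sp=1, e=sp−y≈2.283069; I≈3.001704, D=e−e_prev≈4.540178; u=5/4·2.283069+1/2·3.001704+1·4.540178≈8.894867; next y=3/5·(-1.283069)+1/2·8.894867≈3.677592
n=9: y≈3.677592, sp=1, e=sp−y≈-2.677592; I≈0.324112, D=e−e_prev≈-4.960661; u=5/4·(-2.677592)+1/2·0.324112+1·(-4.960661)≈-8.145595; next y=3/5·3.677592+1/2·(-8.145595)≈-1.866242
n=10: y≈-1.866242, sp=1, e=sp−y≈2.866242; I≈3.190355, D=e−e_prev≈5.543834; u=5/4·2.866242+1/2·3.190355+1·5.543834≈10.721814; next y=3/5·(-1.866242)+1/2·10.721814≈4.241162
n=11: y≈4.241162, sp=1, e=sp−y≈-3.241162; I≈-0.050807, D=e−e_prev≈-6.107404; u=5/4·(-3.241162)+1/2·(-0.050807)+1·(-6.107404)≈-10.184260; next y=3/5·4.241162+1/2·(-10.184260)≈-2.547433
n=12: y≈-2.547433, sp=1, e=sp−y≈3.547433; I≈3.496626, D=e−e_prev≈6.788594; u=5/4·3.547433+1/2·3.496626+1·6.788594≈12.971198; next y=3/5·(-2.547433)+1/2·12.971198≈4.957139
n=13: y≈4.957139, sp=1, e=sp−y≈-3.957139; I≈-0.460514, D=e−e_prev≈-7.504572; u=5/4·(-3.957139)+1/2·(-0.460514)+1·(-7.504572)≈-12.681254; next y=3/5·4.957139+1/2·(-12.681254)≈-3.366343
n=14: y≈-3.366343, sp=1, e=sp−y≈4.366343; I≈3.905829, D=e−e_prev≈8.323483; u=5/4·4.366343+1/2·3.905829+1·8.323483≈15.734326; next y=3/5·(-3.366343)+1/2·15.734326≈5.847357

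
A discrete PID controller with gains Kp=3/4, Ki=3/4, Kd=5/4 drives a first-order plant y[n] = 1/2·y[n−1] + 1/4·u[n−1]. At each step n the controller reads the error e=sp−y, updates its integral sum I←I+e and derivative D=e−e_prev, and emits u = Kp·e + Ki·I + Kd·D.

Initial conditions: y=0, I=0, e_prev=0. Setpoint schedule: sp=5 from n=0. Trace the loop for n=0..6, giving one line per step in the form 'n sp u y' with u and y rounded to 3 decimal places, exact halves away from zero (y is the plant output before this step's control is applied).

(exact arithmetic carried between steps; '≈' marks a value shown rounded to 6 d.p. or computed from one; I and e_prev carry over from the previous line; the table rounds u and y to 3 d.p., halves away from zero)
n=0: y=0, sp=5, e=sp−y=5; I=5, D=e−e_prev=5; u=3/4·5+3/4·5+5/4·5=13.75; next y=1/2·0+1/4·13.75=3.4375
n=1: y=3.4375, sp=5, e=sp−y=1.5625; I=6.5625, D=e−e_prev=-3.4375; u=3/4·1.5625+3/4·6.5625+5/4·(-3.4375)=1.796875; next y=1/2·3.4375+1/4·1.796875≈2.167969
n=2: y≈2.167969, sp=5, e=sp−y≈2.832031; I≈9.394531, D=e−e_prev≈1.269531; u=3/4·2.832031+3/4·9.394531+5/4·1.269531≈10.756836; next y=1/2·2.167969+1/4·10.756836≈3.773193
n=3: y≈3.773193, sp=5, e=sp−y≈1.226807; I≈10.621338, D=e−e_prev≈-1.605225; u=3/4·1.226807+3/4·10.621338+5/4·(-1.605225)≈6.879578; next y=1/2·3.773193+1/4·6.879578≈3.606491
n=4: y≈3.606491, sp=5, e=sp−y≈1.393509; I≈12.014847, D=e−e_prev≈0.166702; u=3/4·1.393509+3/4·12.014847+5/4·0.166702≈10.264645; next y=1/2·3.606491+1/4·10.264645≈4.369407
n=5: y≈4.369407, sp=5, e=sp−y≈0.630593; I≈12.645440, D=e−e_prev≈-0.762916; u=3/4·0.630593+3/4·12.645440+5/4·(-0.762916)≈9.003381; next y=1/2·4.369407+1/4·9.003381≈4.435548
n=6: y≈4.435548, sp=5, e=sp−y≈0.564452; I≈13.209892, D=e−e_prev≈-0.066142; u=3/4·0.564452+3/4·13.209892+5/4·(-0.066142)≈10.248080; next y=1/2·4.435548+1/4·10.248080≈4.779794

0 5 13.750 0.000
1 5 1.797 3.438
2 5 10.757 2.168
3 5 6.880 3.773
4 5 10.265 3.606
5 5 9.003 4.369
6 5 10.248 4.436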